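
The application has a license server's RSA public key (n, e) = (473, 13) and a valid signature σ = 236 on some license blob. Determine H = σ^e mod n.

213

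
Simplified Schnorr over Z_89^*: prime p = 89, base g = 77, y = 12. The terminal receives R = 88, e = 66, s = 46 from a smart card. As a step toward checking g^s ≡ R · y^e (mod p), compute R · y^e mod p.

12^2 = 144 ≡ 55
12^4 ≡ 55^2 = 3025 ≡ 88
12^8 ≡ 88^2 = 7744 ≡ 1
12^16 ≡ 1^2 = 1
12^32 ≡ 1^2 = 1
12^64 ≡ 1^2 = 1
66 = 64 + 2, so 12^66 ≡ 1·55 ≡ 55 (mod 89)
R · y^e ≡ 88·55 = 4840 ≡ 34 (mod 89)

34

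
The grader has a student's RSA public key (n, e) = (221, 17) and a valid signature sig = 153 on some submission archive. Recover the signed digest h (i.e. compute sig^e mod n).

17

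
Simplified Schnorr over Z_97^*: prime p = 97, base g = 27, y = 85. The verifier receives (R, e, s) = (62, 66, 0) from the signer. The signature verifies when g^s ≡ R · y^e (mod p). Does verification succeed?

fails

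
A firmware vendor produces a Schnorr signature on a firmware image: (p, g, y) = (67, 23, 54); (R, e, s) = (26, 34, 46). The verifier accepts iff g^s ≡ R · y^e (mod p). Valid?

no

g^s mod p:
23^2 = 529 ≡ 60
23^4 ≡ 60^2 = 3600 ≡ 49
23^8 ≡ 49^2 = 2401 ≡ 56
23^16 ≡ 56^2 = 3136 ≡ 54
23^32 ≡ 54^2 = 2916 ≡ 35
46 = 32 + 8 + 4 + 2, so 23^46 ≡ 35·56·49·60 ≡ 65 (mod 67)
R · y^e mod p:
54^2 = 2916 ≡ 35
54^4 ≡ 35^2 = 1225 ≡ 19
54^8 ≡ 19^2 = 361 ≡ 26
54^16 ≡ 26^2 = 676 ≡ 6
54^32 ≡ 6^2 = 36
34 = 32 + 2, so 54^34 ≡ 36·35 ≡ 54 (mod 67)
26·54 = 1404 ≡ 64 (mod 67)
65 ≠ 64; the check fails.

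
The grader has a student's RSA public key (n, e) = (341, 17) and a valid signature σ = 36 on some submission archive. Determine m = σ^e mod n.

273

σ^2 ≡ 36^2 = 1296 ≡ 273
σ^4 ≡ 273^2 = 74529 ≡ 191
σ^8 ≡ 191^2 = 36481 ≡ 335
σ^16 ≡ 335^2 = 112225 ≡ 36
17 = 16 + 1, so σ^17 ≡ 36·36 ≡ 273 (mod 341)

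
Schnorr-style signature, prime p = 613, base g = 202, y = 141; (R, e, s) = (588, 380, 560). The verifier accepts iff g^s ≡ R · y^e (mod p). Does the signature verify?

does not verify

g^s mod p:
202^2 = 40804 ≡ 346
202^4 ≡ 346^2 = 119716 ≡ 181
202^8 ≡ 181^2 = 32761 ≡ 272
202^16 ≡ 272^2 = 73984 ≡ 424
202^32 ≡ 424^2 = 179776 ≡ 167
202^64 ≡ 167^2 = 27889 ≡ 304
202^128 ≡ 304^2 = 92416 ≡ 466
202^256 ≡ 466^2 = 217156 ≡ 154
202^512 ≡ 154^2 = 23716 ≡ 422
560 = 512 + 32 + 16, so 202^560 ≡ 422·167·424 ≡ 291 (mod 613)
R · y^e mod p:
141^2 = 19881 ≡ 265
141^4 ≡ 265^2 = 70225 ≡ 343
141^8 ≡ 343^2 = 117649 ≡ 566
141^16 ≡ 566^2 = 320356 ≡ 370
141^32 ≡ 370^2 = 136900 ≡ 201
141^64 ≡ 201^2 = 40401 ≡ 556
141^128 ≡ 556^2 = 309136 ≡ 184
141^256 ≡ 184^2 = 33856 ≡ 141
380 = 256 + 64 + 32 + 16 + 8 + 4, so 141^380 ≡ 141·556·201·370·566·343 ≡ 81 (mod 613)
588·81 = 47628 ≡ 427 (mod 613)
291 ≠ 427; the check fails.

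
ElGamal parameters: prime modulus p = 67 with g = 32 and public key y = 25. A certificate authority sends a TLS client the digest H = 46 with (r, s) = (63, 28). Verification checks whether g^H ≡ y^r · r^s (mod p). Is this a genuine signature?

genuine

Left side g^H mod p:
32^2 = 1024 ≡ 19
32^4 ≡ 19^2 = 361 ≡ 26
32^8 ≡ 26^2 = 676 ≡ 6
32^16 ≡ 6^2 = 36
32^32 ≡ 36^2 = 1296 ≡ 23
46 = 32 + 8 + 4 + 2, so 32^46 ≡ 23·6·26·19 ≡ 33 (mod 67)
Right side y^r · r^s mod p:
25^2 = 625 ≡ 22
25^4 ≡ 22^2 = 484 ≡ 15
25^8 ≡ 15^2 = 225 ≡ 24
25^16 ≡ 24^2 = 576 ≡ 40
25^32 ≡ 40^2 = 1600 ≡ 59
63 = 32 + 16 + 8 + 4 + 2 + 1, so 25^63 ≡ 59·40·24·15·22·25 ≡ 24 (mod 67)
63^2 = 3969 ≡ 16
63^4 ≡ 16^2 = 256 ≡ 55
63^8 ≡ 55^2 = 3025 ≡ 10
63^16 ≡ 10^2 = 100 ≡ 33
28 = 16 + 8 + 4, so 63^28 ≡ 33·10·55 ≡ 60 (mod 67)
24·60 = 1440 ≡ 33 (mod 67)
33 ≡ 33 (mod 67), so the signature is genuine.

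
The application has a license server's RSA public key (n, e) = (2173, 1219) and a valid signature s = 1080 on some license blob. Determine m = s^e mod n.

s^1219 mod 2173 = 1555

1555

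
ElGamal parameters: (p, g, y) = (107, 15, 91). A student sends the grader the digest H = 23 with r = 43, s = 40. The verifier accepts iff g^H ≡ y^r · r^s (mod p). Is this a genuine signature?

genuine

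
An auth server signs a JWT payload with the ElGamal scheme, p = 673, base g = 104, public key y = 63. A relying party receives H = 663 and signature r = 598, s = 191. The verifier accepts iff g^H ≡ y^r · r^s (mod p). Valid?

yes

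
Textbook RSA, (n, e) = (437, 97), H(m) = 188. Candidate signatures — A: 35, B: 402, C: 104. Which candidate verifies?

A

Candidate A: Squares mod 437: 35^1≡35, 35^2≡351, 35^4≡404, 35^8≡215, 35^16≡340, 35^32≡232, 35^64≡73; 97 = 64 + 32 + 1, so 35^97 ≡ 73·232·35 ≡ 188 (mod 437)
  → matches H(m) = 188
Candidate B: Squares mod 437: 402^1≡402, 402^2≡351, 402^4≡404, 402^8≡215, 402^16≡340, 402^32≡232, 402^64≡73; 97 = 64 + 32 + 1, so 402^97 ≡ 73·232·402 ≡ 249 (mod 437)
Candidate C: Squares mod 437: 104^1≡104, 104^2≡328, 104^4≡82, 104^8≡169, 104^16≡156, 104^32≡301, 104^64≡142; 97 = 64 + 32 + 1, so 104^97 ≡ 142·301·104 ≡ 4 (mod 437)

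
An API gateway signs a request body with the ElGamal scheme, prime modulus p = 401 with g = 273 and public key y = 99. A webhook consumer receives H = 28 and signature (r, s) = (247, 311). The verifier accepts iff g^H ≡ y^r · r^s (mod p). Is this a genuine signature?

Left side g^H mod p:
Squares mod 401: 273^1≡273, 273^2≡344, 273^4≡41, 273^8≡77, 273^16≡315
28 = 16 + 8 + 4, so 273^28 ≡ 315·77·41 ≡ 376 (mod 401)
Right side y^r · r^s mod p:
Squares mod 401: 99^1≡99, 99^2≡177, 99^4≡51, 99^8≡195, 99^16≡331, 99^32≡88, 99^64≡125, 99^128≡387
247 = 128 + 64 + 32 + 16 + 4 + 2 + 1, so 99^247 ≡ 387·125·88·331·51·177·99 ≡ 116 (mod 401)
Squares mod 401: 247^1≡247, 247^2≡57, 247^4≡41, 247^8≡77, 247^16≡315, 247^32≡178, 247^64≡5, 247^128≡25, 247^256≡224
311 = 256 + 32 + 16 + 4 + 2 + 1, so 247^311 ≡ 224·178·315·41·57·247 ≡ 221 (mod 401)
116·221 = 25636 ≡ 373 (mod 401)
376 ≠ 373, so verification fails.

forged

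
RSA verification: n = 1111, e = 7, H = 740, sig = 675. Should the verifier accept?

Squares mod 1111: sig^1≡675, sig^2≡115, sig^4≡1004
7 = 4 + 2 + 1, so sig^7 ≡ 1004·115·675 ≡ 1072 (mod 1111)
sig^7 mod 1111 = 1072, but H = 740.

reject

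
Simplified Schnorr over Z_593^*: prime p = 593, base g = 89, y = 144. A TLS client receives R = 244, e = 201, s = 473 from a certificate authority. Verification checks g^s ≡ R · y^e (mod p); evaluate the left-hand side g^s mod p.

Squares mod 593: 89^1≡89, 89^2≡212, 89^4≡469, 89^8≡551, 89^16≡578, 89^32≡225, 89^64≡220, 89^128≡367, 89^256≡78
473 = 256 + 128 + 64 + 16 + 8 + 1, so 89^473 ≡ 78·367·220·578·551·89 ≡ 111 (mod 593)

111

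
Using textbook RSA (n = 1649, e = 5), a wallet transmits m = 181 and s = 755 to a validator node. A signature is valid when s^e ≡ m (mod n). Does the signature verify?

verifies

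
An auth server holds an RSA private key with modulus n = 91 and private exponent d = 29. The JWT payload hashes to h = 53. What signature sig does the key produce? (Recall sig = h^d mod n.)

79

h^2 ≡ 53^2 = 2809 ≡ 79
h^4 ≡ 79^2 = 6241 ≡ 53
h^8 ≡ 53^2 = 2809 ≡ 79
h^16 ≡ 79^2 = 6241 ≡ 53
29 = 16 + 8 + 4 + 1, so h^29 ≡ 53·79·53·53 ≡ 79 (mod 91)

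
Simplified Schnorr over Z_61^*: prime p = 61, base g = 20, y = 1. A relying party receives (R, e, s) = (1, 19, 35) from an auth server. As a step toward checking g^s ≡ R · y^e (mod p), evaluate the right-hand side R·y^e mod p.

1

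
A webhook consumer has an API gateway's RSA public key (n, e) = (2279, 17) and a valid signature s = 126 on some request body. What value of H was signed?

s^2 ≡ 126^2 = 15876 ≡ 2202
s^4 ≡ 2202^2 = 4848804 ≡ 1371
s^8 ≡ 1371^2 = 1879641 ≡ 1745
s^16 ≡ 1745^2 = 3045025 ≡ 281
17 = 16 + 1, so s^17 ≡ 281·126 ≡ 1221 (mod 2279)

1221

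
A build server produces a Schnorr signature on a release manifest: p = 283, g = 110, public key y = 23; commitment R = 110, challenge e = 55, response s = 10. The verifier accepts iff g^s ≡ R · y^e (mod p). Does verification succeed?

fails

g^s mod p:
110^2 = 12100 ≡ 214
110^4 ≡ 214^2 = 45796 ≡ 233
110^8 ≡ 233^2 = 54289 ≡ 236
10 = 8 + 2, so 110^10 ≡ 236·214 ≡ 130 (mod 283)
R · y^e mod p:
23^2 = 529 ≡ 246
23^4 ≡ 246^2 = 60516 ≡ 237
23^8 ≡ 237^2 = 56169 ≡ 135
23^16 ≡ 135^2 = 18225 ≡ 113
23^32 ≡ 113^2 = 12769 ≡ 34
55 = 32 + 16 + 4 + 2 + 1, so 23^55 ≡ 34·113·237·246·23 ≡ 280 (mod 283)
110·280 = 30800 ≡ 236 (mod 283)
130 ≠ 236; the check fails.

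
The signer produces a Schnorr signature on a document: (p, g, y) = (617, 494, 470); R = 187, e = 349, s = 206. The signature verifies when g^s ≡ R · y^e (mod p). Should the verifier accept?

accept

g^s mod p:
Squares mod 617: 494^1≡494, 494^2≡321, 494^4≡2, 494^8≡4, 494^16≡16, 494^32≡256, 494^64≡134, 494^128≡63
206 = 128 + 64 + 8 + 4 + 2, so 494^206 ≡ 63·134·4·2·321 ≡ 144 (mod 617)
R · y^e mod p:
Squares mod 617: 470^1≡470, 470^2≡14, 470^4≡196, 470^8≡162, 470^16≡330, 470^32≡308, 470^64≡463, 470^128≡270, 470^256≡94
349 = 256 + 64 + 16 + 8 + 4 + 1, so 470^349 ≡ 94·463·330·162·196·470 ≡ 433 (mod 617)
187·433 = 80971 ≡ 144 (mod 617)
144 ≡ 144 (mod 617); signature holds.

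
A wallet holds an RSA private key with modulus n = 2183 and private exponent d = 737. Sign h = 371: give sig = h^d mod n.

Squares mod 2183: h^1≡371, h^2≡112, h^4≡1629, h^8≡1296, h^16≡889, h^32≡75, h^64≡1259, h^128≡223, h^256≡1703, h^512≡1185
737 = 512 + 128 + 64 + 32 + 1, so h^737 ≡ 1185·223·1259·75·371 ≡ 223 (mod 2183)

223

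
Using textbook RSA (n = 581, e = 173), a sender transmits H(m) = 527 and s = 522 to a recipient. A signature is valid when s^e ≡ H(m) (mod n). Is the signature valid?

invalid

s^2 ≡ 522^2 = 272484 ≡ 576
s^4 ≡ 576^2 = 331776 ≡ 25
s^8 ≡ 25^2 = 625 ≡ 44
s^16 ≡ 44^2 = 1936 ≡ 193
s^32 ≡ 193^2 = 37249 ≡ 65
s^64 ≡ 65^2 = 4225 ≡ 158
s^128 ≡ 158^2 = 24964 ≡ 562
173 = 128 + 32 + 8 + 4 + 1, so s^173 ≡ 562·65·44·25·522 ≡ 226 (mod 581)
s^173 mod 581 = 226, but H(m) = 527.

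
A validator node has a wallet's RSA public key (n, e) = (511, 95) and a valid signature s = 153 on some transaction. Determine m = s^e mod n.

167

s^2 ≡ 153^2 = 23409 ≡ 414
s^4 ≡ 414^2 = 171396 ≡ 211
s^8 ≡ 211^2 = 44521 ≡ 64
s^16 ≡ 64^2 = 4096 ≡ 8
s^32 ≡ 8^2 = 64
s^64 ≡ 64^2 = 4096 ≡ 8
95 = 64 + 16 + 8 + 4 + 2 + 1, so s^95 ≡ 8·8·64·211·414·153 ≡ 167 (mod 511)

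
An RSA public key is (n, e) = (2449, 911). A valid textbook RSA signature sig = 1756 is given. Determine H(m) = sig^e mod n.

Squares mod 2449: sig^1≡1756, sig^2≡245, sig^4≡1249, sig^8≡2437, sig^16≡144, sig^32≡1144, sig^64≡970, sig^128≡484, sig^256≡1601, sig^512≡1547
911 = 512 + 256 + 128 + 8 + 4 + 2 + 1, so sig^911 ≡ 1547·1601·484·2437·1249·245·1756 ≡ 255 (mod 2449)

255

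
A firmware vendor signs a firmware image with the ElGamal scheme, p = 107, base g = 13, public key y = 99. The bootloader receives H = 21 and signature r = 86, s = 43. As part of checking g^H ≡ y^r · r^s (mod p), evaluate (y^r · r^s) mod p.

90

Squares mod 107: 99^1≡99, 99^2≡64, 99^4≡30, 99^8≡44, 99^16≡10, 99^32≡100, 99^64≡49
86 = 64 + 16 + 4 + 2, so 99^86 ≡ 49·10·30·64 ≡ 56 (mod 107)
Squares mod 107: 86^1≡86, 86^2≡13, 86^4≡62, 86^8≡99, 86^16≡64, 86^32≡30
43 = 32 + 8 + 2 + 1, so 86^43 ≡ 30·99·13·86 ≡ 36 (mod 107)
y^r · r^s ≡ 56·36 = 2016 ≡ 90 (mod 107)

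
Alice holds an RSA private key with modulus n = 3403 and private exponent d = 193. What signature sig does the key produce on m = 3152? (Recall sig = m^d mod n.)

1806

m^2 ≡ 3152^2 = 9935104 ≡ 1747
m^4 ≡ 1747^2 = 3052009 ≡ 2921
m^8 ≡ 2921^2 = 8532241 ≡ 920
m^16 ≡ 920^2 = 846400 ≡ 2456
m^32 ≡ 2456^2 = 6031936 ≡ 1820
m^64 ≡ 1820^2 = 3312400 ≡ 1281
m^128 ≡ 1281^2 = 1640961 ≡ 715
193 = 128 + 64 + 1, so m^193 ≡ 715·1281·3152 ≡ 1806 (mod 3403)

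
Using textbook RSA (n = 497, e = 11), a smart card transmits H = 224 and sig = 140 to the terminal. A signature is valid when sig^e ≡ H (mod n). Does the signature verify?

verifies

sig^2 ≡ 140^2 = 19600 ≡ 217
sig^4 ≡ 217^2 = 47089 ≡ 371
sig^8 ≡ 371^2 = 137641 ≡ 469
11 = 8 + 2 + 1, so sig^11 ≡ 469·217·140 ≡ 224 (mod 497)
224 = H, so the signature checks out.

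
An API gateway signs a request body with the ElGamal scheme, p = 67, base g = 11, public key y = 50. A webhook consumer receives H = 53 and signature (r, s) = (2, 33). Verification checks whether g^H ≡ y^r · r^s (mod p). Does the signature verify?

does not verify

Left side g^H mod p:
Squares mod 67: 11^1≡11, 11^2≡54, 11^4≡35, 11^8≡19, 11^16≡26, 11^32≡6
53 = 32 + 16 + 4 + 1, so 11^53 ≡ 6·26·35·11 ≡ 28 (mod 67)
Right side y^r · r^s mod p:
Squares mod 67: 50^1≡50, 50^2≡21
50^2 ≡ 21 (mod 67)
Squares mod 67: 2^1≡2, 2^2≡4, 2^4≡16, 2^8≡55, 2^16≡10, 2^32≡33
33 = 32 + 1, so 2^33 ≡ 33·2 ≡ 66 (mod 67)
21·66 = 1386 ≡ 46 (mod 67)
28 ≠ 46, so verification fails.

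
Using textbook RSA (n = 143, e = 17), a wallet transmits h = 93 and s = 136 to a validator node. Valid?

s^2 ≡ 136^2 = 18496 ≡ 49
s^4 ≡ 49^2 = 2401 ≡ 113
s^8 ≡ 113^2 = 12769 ≡ 42
s^16 ≡ 42^2 = 1764 ≡ 48
17 = 16 + 1, so s^17 ≡ 48·136 ≡ 93 (mod 143)
Since 93 equals the digest 93, verification succeeds.

yes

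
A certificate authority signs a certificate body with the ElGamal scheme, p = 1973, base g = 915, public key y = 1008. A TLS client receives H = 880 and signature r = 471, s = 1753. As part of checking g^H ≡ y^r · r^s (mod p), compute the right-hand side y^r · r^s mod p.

1644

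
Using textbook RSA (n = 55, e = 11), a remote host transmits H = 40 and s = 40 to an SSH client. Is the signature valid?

s^2 ≡ 40^2 = 1600 ≡ 5
s^4 ≡ 5^2 = 25
s^8 ≡ 25^2 = 625 ≡ 20
11 = 8 + 2 + 1, so s^11 ≡ 20·5·40 ≡ 40 (mod 55)
s^11 mod 55 = 40 matches H.

valid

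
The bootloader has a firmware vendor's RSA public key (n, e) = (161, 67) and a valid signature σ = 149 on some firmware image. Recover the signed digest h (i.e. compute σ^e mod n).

149

σ^2 ≡ 149^2 = 22201 ≡ 144
σ^4 ≡ 144^2 = 20736 ≡ 128
σ^8 ≡ 128^2 = 16384 ≡ 123
σ^16 ≡ 123^2 = 15129 ≡ 156
σ^32 ≡ 156^2 = 24336 ≡ 25
σ^64 ≡ 25^2 = 625 ≡ 142
67 = 64 + 2 + 1, so σ^67 ≡ 142·144·149 ≡ 149 (mod 161)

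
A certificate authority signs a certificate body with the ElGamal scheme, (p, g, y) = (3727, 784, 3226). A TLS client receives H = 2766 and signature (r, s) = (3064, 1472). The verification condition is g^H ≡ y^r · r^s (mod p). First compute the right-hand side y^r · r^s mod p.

3226^2 = 10407076 ≡ 1292
3226^4 ≡ 1292^2 = 1669264 ≡ 3295
3226^8 ≡ 3295^2 = 10857025 ≡ 274
3226^16 ≡ 274^2 = 75076 ≡ 536
3226^32 ≡ 536^2 = 287296 ≡ 317
3226^64 ≡ 317^2 = 100489 ≡ 3587
3226^128 ≡ 3587^2 = 12866569 ≡ 965
3226^256 ≡ 965^2 = 931225 ≡ 3202
3226^512 ≡ 3202^2 = 10252804 ≡ 3554
3226^1024 ≡ 3554^2 = 12630916 ≡ 113
3226^2048 ≡ 113^2 = 12769 ≡ 1588
3064 = 2048 + 512 + 256 + 128 + 64 + 32 + 16 + 8, so 3226^3064 ≡ 1588·3554·3202·965·3587·317·536·274 ≡ 2 (mod 3727)
3064^2 = 9388096 ≡ 3510
3064^4 ≡ 3510^2 = 12320100 ≡ 2365
3064^8 ≡ 2365^2 = 5593225 ≡ 2725
3064^16 ≡ 2725^2 = 7425625 ≡ 1441
3064^32 ≡ 1441^2 = 2076481 ≡ 542
3064^64 ≡ 542^2 = 293764 ≡ 3058
3064^128 ≡ 3058^2 = 9351364 ≡ 321
3064^256 ≡ 321^2 = 103041 ≡ 2412
3064^512 ≡ 2412^2 = 5817744 ≡ 3624
3064^1024 ≡ 3624^2 = 13133376 ≡ 3155
1472 = 1024 + 256 + 128 + 64, so 3064^1472 ≡ 3155·2412·321·3058 ≡ 2781 (mod 3727)
y^r · r^s ≡ 2·2781 = 5562 ≡ 1835 (mod 3727)

1835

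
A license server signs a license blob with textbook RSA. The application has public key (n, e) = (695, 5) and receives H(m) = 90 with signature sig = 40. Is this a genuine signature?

sig^2 ≡ 40^2 = 1600 ≡ 210
sig^4 ≡ 210^2 = 44100 ≡ 315
5 = 4 + 1, so sig^5 ≡ 315·40 ≡ 90 (mod 695)
90 = H(m), so the signature checks out.

genuine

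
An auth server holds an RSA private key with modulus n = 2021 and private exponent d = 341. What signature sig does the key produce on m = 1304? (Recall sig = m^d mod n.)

496

m^2 ≡ 1304^2 = 1700416 ≡ 755
m^4 ≡ 755^2 = 570025 ≡ 103
m^8 ≡ 103^2 = 10609 ≡ 504
m^16 ≡ 504^2 = 254016 ≡ 1391
m^32 ≡ 1391^2 = 1934881 ≡ 784
m^64 ≡ 784^2 = 614656 ≡ 272
m^128 ≡ 272^2 = 73984 ≡ 1228
m^256 ≡ 1228^2 = 1507984 ≡ 318
341 = 256 + 64 + 16 + 4 + 1, so m^341 ≡ 318·272·1391·103·1304 ≡ 496 (mod 2021)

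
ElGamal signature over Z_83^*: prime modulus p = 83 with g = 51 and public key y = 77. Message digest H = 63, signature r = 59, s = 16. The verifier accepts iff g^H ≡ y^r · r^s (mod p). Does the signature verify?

Left side g^H mod p:
51^2 = 2601 ≡ 28
51^4 ≡ 28^2 = 784 ≡ 37
51^8 ≡ 37^2 = 1369 ≡ 41
51^16 ≡ 41^2 = 1681 ≡ 21
51^32 ≡ 21^2 = 441 ≡ 26
63 = 32 + 16 + 8 + 4 + 2 + 1, so 51^63 ≡ 26·21·41·37·28·51 ≡ 10 (mod 83)
Right side y^r · r^s mod p:
77^2 = 5929 ≡ 36
77^4 ≡ 36^2 = 1296 ≡ 51
77^8 ≡ 51^2 = 2601 ≡ 28
77^16 ≡ 28^2 = 784 ≡ 37
77^32 ≡ 37^2 = 1369 ≡ 41
59 = 32 + 16 + 8 + 2 + 1, so 77^59 ≡ 41·37·28·36·77 ≡ 4 (mod 83)
59^2 = 3481 ≡ 78
59^4 ≡ 78^2 = 6084 ≡ 25
59^8 ≡ 25^2 = 625 ≡ 44
59^16 ≡ 44^2 = 1936 ≡ 27
4·27 = 108 ≡ 25 (mod 83)
10 ≠ 25, so verification fails.

does not verify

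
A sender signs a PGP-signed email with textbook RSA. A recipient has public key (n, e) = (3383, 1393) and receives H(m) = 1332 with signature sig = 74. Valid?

sig^2 ≡ 74^2 = 5476 ≡ 2093
sig^4 ≡ 2093^2 = 4380649 ≡ 3047
sig^8 ≡ 3047^2 = 9284209 ≡ 1257
sig^16 ≡ 1257^2 = 1580049 ≡ 188
sig^32 ≡ 188^2 = 35344 ≡ 1514
sig^64 ≡ 1514^2 = 2292196 ≡ 1905
sig^128 ≡ 1905^2 = 3629025 ≡ 2449
sig^256 ≡ 2449^2 = 5997601 ≡ 2925
sig^512 ≡ 2925^2 = 8555625 ≡ 18
sig^1024 ≡ 18^2 = 324
1393 = 1024 + 256 + 64 + 32 + 16 + 1, so sig^1393 ≡ 324·2925·1905·1514·188·74 ≡ 1332 (mod 3383)
Since 1332 equals the digest 1332, verification succeeds.

yes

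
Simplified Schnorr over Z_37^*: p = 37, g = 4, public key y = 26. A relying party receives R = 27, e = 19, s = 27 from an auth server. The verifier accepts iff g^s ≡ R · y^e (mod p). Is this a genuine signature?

g^s mod p:
4^2 = 16
4^4 ≡ 16^2 = 256 ≡ 34
4^8 ≡ 34^2 = 1156 ≡ 9
4^16 ≡ 9^2 = 81 ≡ 7
27 = 16 + 8 + 2 + 1, so 4^27 ≡ 7·9·16·4 ≡ 36 (mod 37)
R · y^e mod p:
26^2 = 676 ≡ 10
26^4 ≡ 10^2 = 100 ≡ 26
26^8 ≡ 26^2 = 676 ≡ 10
26^16 ≡ 10^2 = 100 ≡ 26
19 = 16 + 2 + 1, so 26^19 ≡ 26·10·26 ≡ 26 (mod 37)
27·26 = 702 ≡ 36 (mod 37)
36 ≡ 36 (mod 37); signature holds.

genuine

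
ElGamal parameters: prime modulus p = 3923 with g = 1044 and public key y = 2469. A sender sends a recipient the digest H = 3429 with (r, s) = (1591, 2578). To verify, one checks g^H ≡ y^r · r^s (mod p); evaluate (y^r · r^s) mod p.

508

2469^2 = 6095961 ≡ 3542
2469^4 ≡ 3542^2 = 12545764 ≡ 10
2469^8 ≡ 10^2 = 100
2469^16 ≡ 100^2 = 10000 ≡ 2154
2469^32 ≡ 2154^2 = 4639716 ≡ 2730
2469^64 ≡ 2730^2 = 7452900 ≡ 3123
2469^128 ≡ 3123^2 = 9753129 ≡ 551
2469^256 ≡ 551^2 = 303601 ≡ 1530
2469^512 ≡ 1530^2 = 2340900 ≡ 2792
2469^1024 ≡ 2792^2 = 7795264 ≡ 263
1591 = 1024 + 512 + 32 + 16 + 4 + 2 + 1, so 2469^1591 ≡ 263·2792·2730·2154·10·3542·2469 ≡ 878 (mod 3923)
1591^2 = 2531281 ≡ 946
1591^4 ≡ 946^2 = 894916 ≡ 472
1591^8 ≡ 472^2 = 222784 ≡ 3096
1591^16 ≡ 3096^2 = 9585216 ≡ 1327
1591^32 ≡ 1327^2 = 1760929 ≡ 3425
1591^64 ≡ 3425^2 = 11730625 ≡ 855
1591^128 ≡ 855^2 = 731025 ≡ 1347
1591^256 ≡ 1347^2 = 1814409 ≡ 1983
1591^512 ≡ 1983^2 = 3932289 ≡ 1443
1591^1024 ≡ 1443^2 = 2082249 ≡ 3059
1591^2048 ≡ 3059^2 = 9357481 ≡ 1126
2578 = 2048 + 512 + 16 + 2, so 1591^2578 ≡ 1126·1443·1327·946 ≡ 3164 (mod 3923)
y^r · r^s ≡ 878·3164 = 2777992 ≡ 508 (mod 3923)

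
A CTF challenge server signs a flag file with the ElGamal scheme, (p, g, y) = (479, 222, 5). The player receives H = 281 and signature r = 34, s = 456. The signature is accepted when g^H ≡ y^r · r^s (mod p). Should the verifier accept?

Left side g^H mod p:
Squares mod 479: 222^1≡222, 222^2≡426, 222^4≡414, 222^8≡393, 222^16≡211, 222^32≡453, 222^64≡197, 222^128≡10, 222^256≡100
281 = 256 + 16 + 8 + 1, so 222^281 ≡ 100·211·393·222 ≡ 195 (mod 479)
Right side y^r · r^s mod p:
Squares mod 479: 5^1≡5, 5^2≡25, 5^4≡146, 5^8≡240, 5^16≡120, 5^32≡30
34 = 32 + 2, so 5^34 ≡ 30·25 ≡ 271 (mod 479)
Squares mod 479: 34^1≡34, 34^2≡198, 34^4≡405, 34^8≡207, 34^16≡218, 34^32≡103, 34^64≡71, 34^128≡251, 34^256≡252
456 = 256 + 128 + 64 + 8, so 34^456 ≡ 252·251·71·207 ≡ 184 (mod 479)
271·184 = 49864 ≡ 48 (mod 479)
195 ≠ 48, so verification fails.

reject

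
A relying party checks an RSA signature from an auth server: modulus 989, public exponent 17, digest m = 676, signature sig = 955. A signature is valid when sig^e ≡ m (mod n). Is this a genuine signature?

sig^17 mod 989 = 676
Since 676 equals the digest 676, verification succeeds.

genuine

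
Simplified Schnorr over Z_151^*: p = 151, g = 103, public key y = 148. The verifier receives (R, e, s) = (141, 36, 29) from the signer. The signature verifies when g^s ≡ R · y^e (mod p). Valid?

no

g^s mod p:
103^2 = 10609 ≡ 39
103^4 ≡ 39^2 = 1521 ≡ 11
103^8 ≡ 11^2 = 121
103^16 ≡ 121^2 = 14641 ≡ 145
29 = 16 + 8 + 4 + 1, so 103^29 ≡ 145·121·11·103 ≡ 90 (mod 151)
R · y^e mod p:
148^2 = 21904 ≡ 9
148^4 ≡ 9^2 = 81
148^8 ≡ 81^2 = 6561 ≡ 68
148^16 ≡ 68^2 = 4624 ≡ 94
148^32 ≡ 94^2 = 8836 ≡ 78
36 = 32 + 4, so 148^36 ≡ 78·81 ≡ 127 (mod 151)
141·127 = 17907 ≡ 89 (mod 151)
90 ≠ 89; the check fails.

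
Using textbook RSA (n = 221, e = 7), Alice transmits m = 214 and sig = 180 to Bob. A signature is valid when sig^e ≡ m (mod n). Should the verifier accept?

sig^7 mod 221 = 158
The recovered value 158 does not match the digest 214.

reject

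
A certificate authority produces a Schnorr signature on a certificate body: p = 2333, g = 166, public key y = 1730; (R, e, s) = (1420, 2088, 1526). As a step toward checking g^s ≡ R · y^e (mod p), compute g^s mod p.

Squares mod 2333: 166^1≡166, 166^2≡1893, 166^4≡2294, 166^8≡1521, 166^16≡1438, 166^32≡806, 166^64≡1062, 166^128≡1005, 166^256≡2169, 166^512≡1233, 166^1024≡1506
1526 = 1024 + 256 + 128 + 64 + 32 + 16 + 4 + 2, so 166^1526 ≡ 1506·2169·1005·1062·806·1438·2294·1893 ≡ 366 (mod 2333)

366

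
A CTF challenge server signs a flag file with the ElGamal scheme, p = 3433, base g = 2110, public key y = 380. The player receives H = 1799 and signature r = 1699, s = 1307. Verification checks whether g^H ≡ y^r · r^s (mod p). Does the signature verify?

verifies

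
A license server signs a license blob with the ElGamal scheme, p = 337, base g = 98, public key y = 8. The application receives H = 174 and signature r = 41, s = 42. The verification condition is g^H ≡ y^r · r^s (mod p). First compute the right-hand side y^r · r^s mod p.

8^41 mod 337 = 295
41^42 mod 337 = 336
y^r · r^s ≡ 295·336 = 99120 ≡ 42 (mod 337)

42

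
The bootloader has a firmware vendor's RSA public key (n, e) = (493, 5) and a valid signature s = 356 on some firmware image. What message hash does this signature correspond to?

s^2 ≡ 356^2 = 126736 ≡ 35
s^4 ≡ 35^2 = 1225 ≡ 239
5 = 4 + 1, so s^5 ≡ 239·356 ≡ 288 (mod 493)

288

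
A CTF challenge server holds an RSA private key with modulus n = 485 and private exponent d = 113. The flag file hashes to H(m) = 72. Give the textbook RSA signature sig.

Squares mod 485: (H(m))^1≡72, (H(m))^2≡334, (H(m))^4≡6, (H(m))^8≡36, (H(m))^16≡326, (H(m))^32≡61, (H(m))^64≡326
113 = 64 + 32 + 16 + 1, so (H(m))^113 ≡ 326·61·326·72 ≡ 192 (mod 485)

192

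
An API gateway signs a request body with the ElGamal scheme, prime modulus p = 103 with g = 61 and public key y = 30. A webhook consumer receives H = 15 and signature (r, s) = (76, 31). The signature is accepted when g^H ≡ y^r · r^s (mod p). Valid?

Left side g^H mod p:
61^2 = 3721 ≡ 13
61^4 ≡ 13^2 = 169 ≡ 66
61^8 ≡ 66^2 = 4356 ≡ 30
15 = 8 + 4 + 2 + 1, so 61^15 ≡ 30·66·13·61 ≡ 8 (mod 103)
Right side y^r · r^s mod p:
30^2 = 900 ≡ 76
30^4 ≡ 76^2 = 5776 ≡ 8
30^8 ≡ 8^2 = 64
30^16 ≡ 64^2 = 4096 ≡ 79
30^32 ≡ 79^2 = 6241 ≡ 61
30^64 ≡ 61^2 = 3721 ≡ 13
76 = 64 + 8 + 4, so 30^76 ≡ 13·64·8 ≡ 64 (mod 103)
76^2 = 5776 ≡ 8
76^4 ≡ 8^2 = 64
76^8 ≡ 64^2 = 4096 ≡ 79
76^16 ≡ 79^2 = 6241 ≡ 61
31 = 16 + 8 + 4 + 2 + 1, so 76^31 ≡ 61·79·64·8·76 ≡ 72 (mod 103)
64·72 = 4608 ≡ 76 (mod 103)
8 ≠ 76, so verification fails.

no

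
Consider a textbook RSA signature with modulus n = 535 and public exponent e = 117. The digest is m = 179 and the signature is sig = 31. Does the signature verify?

sig^2 ≡ 31^2 = 961 ≡ 426
sig^4 ≡ 426^2 = 181476 ≡ 111
sig^8 ≡ 111^2 = 12321 ≡ 16
sig^16 ≡ 16^2 = 256
sig^32 ≡ 256^2 = 65536 ≡ 266
sig^64 ≡ 266^2 = 70756 ≡ 136
117 = 64 + 32 + 16 + 4 + 1, so sig^117 ≡ 136·266·256·111·31 ≡ 506 (mod 535)
The recovered value 506 does not match the digest 179.

does not verify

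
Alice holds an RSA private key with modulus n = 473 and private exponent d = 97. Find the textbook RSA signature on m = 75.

125

m^2 ≡ 75^2 = 5625 ≡ 422
m^4 ≡ 422^2 = 178084 ≡ 236
m^8 ≡ 236^2 = 55696 ≡ 355
m^16 ≡ 355^2 = 126025 ≡ 207
m^32 ≡ 207^2 = 42849 ≡ 279
m^64 ≡ 279^2 = 77841 ≡ 269
97 = 64 + 32 + 1, so m^97 ≡ 269·279·75 ≡ 125 (mod 473)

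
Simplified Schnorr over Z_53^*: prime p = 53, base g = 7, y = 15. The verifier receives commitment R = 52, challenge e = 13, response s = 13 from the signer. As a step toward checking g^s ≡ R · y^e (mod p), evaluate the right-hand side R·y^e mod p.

52

15^2 = 225 ≡ 13
15^4 ≡ 13^2 = 169 ≡ 10
15^8 ≡ 10^2 = 100 ≡ 47
13 = 8 + 4 + 1, so 15^13 ≡ 47·10·15 ≡ 1 (mod 53)
R · y^e ≡ 52·1 = 52 ≡ 52 (mod 53)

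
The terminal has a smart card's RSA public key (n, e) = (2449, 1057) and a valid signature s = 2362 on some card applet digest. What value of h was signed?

2145

Squares mod 2449: s^1≡2362, s^2≡222, s^4≡304, s^8≡1803, s^16≡986, s^32≡2392, s^64≡800, s^128≡811, s^256≡1389, s^512≡1958, s^1024≡1079
1057 = 1024 + 32 + 1, so s^1057 ≡ 1079·2392·2362 ≡ 2145 (mod 2449)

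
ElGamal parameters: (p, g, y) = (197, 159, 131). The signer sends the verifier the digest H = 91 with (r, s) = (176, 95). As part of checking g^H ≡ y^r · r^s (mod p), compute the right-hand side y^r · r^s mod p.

20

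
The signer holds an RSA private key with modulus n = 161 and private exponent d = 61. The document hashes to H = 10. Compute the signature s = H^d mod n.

H^2 ≡ 10^2 = 100
H^4 ≡ 100^2 = 10000 ≡ 18
H^8 ≡ 18^2 = 324 ≡ 2
H^16 ≡ 2^2 = 4
H^32 ≡ 4^2 = 16
61 = 32 + 16 + 8 + 4 + 1, so H^61 ≡ 16·4·2·18·10 ≡ 17 (mod 161)

17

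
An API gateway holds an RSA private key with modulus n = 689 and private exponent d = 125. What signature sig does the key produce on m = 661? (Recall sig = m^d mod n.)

m^2 ≡ 661^2 = 436921 ≡ 95
m^4 ≡ 95^2 = 9025 ≡ 68
m^8 ≡ 68^2 = 4624 ≡ 490
m^16 ≡ 490^2 = 240100 ≡ 328
m^32 ≡ 328^2 = 107584 ≡ 100
m^64 ≡ 100^2 = 10000 ≡ 354
125 = 64 + 32 + 16 + 8 + 4 + 1, so m^125 ≡ 354·100·328·490·68·661 ≡ 358 (mod 689)

358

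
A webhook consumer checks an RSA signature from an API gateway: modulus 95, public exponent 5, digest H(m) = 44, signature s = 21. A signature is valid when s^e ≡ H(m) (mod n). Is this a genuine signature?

forged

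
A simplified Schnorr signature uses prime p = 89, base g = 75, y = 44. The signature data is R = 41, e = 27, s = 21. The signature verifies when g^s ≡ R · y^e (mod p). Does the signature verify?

g^s mod p:
Squares mod 89: 75^1≡75, 75^2≡18, 75^4≡57, 75^8≡45, 75^16≡67
21 = 16 + 4 + 1, so 75^21 ≡ 67·57·75 ≡ 23 (mod 89)
R · y^e mod p:
Squares mod 89: 44^1≡44, 44^2≡67, 44^4≡39, 44^8≡8, 44^16≡64
27 = 16 + 8 + 2 + 1, so 44^27 ≡ 64·8·67·44 ≡ 25 (mod 89)
41·25 = 1025 ≡ 46 (mod 89)
23 ≠ 46; the check fails.

does not verify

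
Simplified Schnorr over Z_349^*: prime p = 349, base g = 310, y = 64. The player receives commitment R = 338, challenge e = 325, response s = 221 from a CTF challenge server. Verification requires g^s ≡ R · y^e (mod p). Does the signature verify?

g^s mod p:
310^221 mod 349 = 146
R · y^e mod p:
64^325 mod 349 = 69
338·69 = 23322 ≡ 288 (mod 349)
146 ≠ 288; the check fails.

does not verify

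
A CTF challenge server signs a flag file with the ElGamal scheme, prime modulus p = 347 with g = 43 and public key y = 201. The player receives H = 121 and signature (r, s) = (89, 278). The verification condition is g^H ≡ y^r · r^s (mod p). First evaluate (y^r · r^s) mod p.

Squares mod 347: 201^1≡201, 201^2≡149, 201^4≡340, 201^8≡49, 201^16≡319, 201^32≡90, 201^64≡119
89 = 64 + 16 + 8 + 1, so 201^89 ≡ 119·319·49·201 ≡ 310 (mod 347)
Squares mod 347: 89^1≡89, 89^2≡287, 89^4≡130, 89^8≡244, 89^16≡199, 89^32≡43, 89^64≡114, 89^128≡157, 89^256≡12
278 = 256 + 16 + 4 + 2, so 89^278 ≡ 12·199·130·287 ≡ 213 (mod 347)
y^r · r^s ≡ 310·213 = 66030 ≡ 100 (mod 347)

100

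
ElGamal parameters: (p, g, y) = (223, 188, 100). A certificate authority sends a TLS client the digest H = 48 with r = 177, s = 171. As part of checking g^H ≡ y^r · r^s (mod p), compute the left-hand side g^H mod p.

17

Squares mod 223: 188^1≡188, 188^2≡110, 188^4≡58, 188^8≡19, 188^16≡138, 188^32≡89
48 = 32 + 16, so 188^48 ≡ 89·138 ≡ 17 (mod 223)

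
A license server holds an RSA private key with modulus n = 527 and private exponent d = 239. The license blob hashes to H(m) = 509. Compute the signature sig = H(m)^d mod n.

322

(H(m))^2 ≡ 509^2 = 259081 ≡ 324
(H(m))^4 ≡ 324^2 = 104976 ≡ 103
(H(m))^8 ≡ 103^2 = 10609 ≡ 69
(H(m))^16 ≡ 69^2 = 4761 ≡ 18
(H(m))^32 ≡ 18^2 = 324
(H(m))^64 ≡ 324^2 = 104976 ≡ 103
(H(m))^128 ≡ 103^2 = 10609 ≡ 69
239 = 128 + 64 + 32 + 8 + 4 + 2 + 1, so (H(m))^239 ≡ 69·103·324·69·103·324·509 ≡ 322 (mod 527)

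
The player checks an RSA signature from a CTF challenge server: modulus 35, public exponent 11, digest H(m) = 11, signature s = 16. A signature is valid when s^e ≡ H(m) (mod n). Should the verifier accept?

accept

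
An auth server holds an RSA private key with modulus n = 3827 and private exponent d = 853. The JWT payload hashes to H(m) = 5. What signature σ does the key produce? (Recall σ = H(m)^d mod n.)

(H(m))^2 ≡ 5^2 = 25
(H(m))^4 ≡ 25^2 = 625
(H(m))^8 ≡ 625^2 = 390625 ≡ 271
(H(m))^16 ≡ 271^2 = 73441 ≡ 728
(H(m))^32 ≡ 728^2 = 529984 ≡ 1858
(H(m))^64 ≡ 1858^2 = 3452164 ≡ 210
(H(m))^128 ≡ 210^2 = 44100 ≡ 2003
(H(m))^256 ≡ 2003^2 = 4012009 ≡ 1313
(H(m))^512 ≡ 1313^2 = 1723969 ≡ 1819
853 = 512 + 256 + 64 + 16 + 4 + 1, so (H(m))^853 ≡ 1819·1313·210·728·625·5 ≡ 1237 (mod 3827)

1237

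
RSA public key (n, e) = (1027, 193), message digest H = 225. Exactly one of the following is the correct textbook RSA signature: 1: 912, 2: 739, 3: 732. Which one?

3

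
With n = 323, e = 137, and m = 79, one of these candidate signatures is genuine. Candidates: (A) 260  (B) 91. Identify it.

Candidate A: 260^2 = 67600 ≡ 93; 260^4 ≡ 93^2 = 8649 ≡ 251; 260^8 ≡ 251^2 = 63001 ≡ 16; 260^16 ≡ 16^2 = 256; 260^32 ≡ 256^2 = 65536 ≡ 290; 260^64 ≡ 290^2 = 84100 ≡ 120; 260^128 ≡ 120^2 = 14400 ≡ 188; 137 = 128 + 8 + 1, so 260^137 ≡ 188·16·260 ≡ 97 (mod 323)
Candidate B: 91^2 = 8281 ≡ 206; 91^4 ≡ 206^2 = 42436 ≡ 123; 91^8 ≡ 123^2 = 15129 ≡ 271; 91^16 ≡ 271^2 = 73441 ≡ 120; 91^32 ≡ 120^2 = 14400 ≡ 188; 91^64 ≡ 188^2 = 35344 ≡ 137; 91^128 ≡ 137^2 = 18769 ≡ 35; 137 = 128 + 8 + 1, so 91^137 ≡ 35·271·91 ≡ 79 (mod 323)
  → matches m = 79

B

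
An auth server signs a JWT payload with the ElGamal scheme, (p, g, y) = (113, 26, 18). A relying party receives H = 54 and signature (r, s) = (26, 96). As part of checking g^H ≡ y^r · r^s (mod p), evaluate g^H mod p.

26^2 = 676 ≡ 111
26^4 ≡ 111^2 = 12321 ≡ 4
26^8 ≡ 4^2 = 16
26^16 ≡ 16^2 = 256 ≡ 30
26^32 ≡ 30^2 = 900 ≡ 109
54 = 32 + 16 + 4 + 2, so 26^54 ≡ 109·30·4·111 ≡ 56 (mod 113)

56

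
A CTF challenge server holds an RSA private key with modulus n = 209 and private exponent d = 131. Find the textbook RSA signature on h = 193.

72

Squares mod 209: h^1≡193, h^2≡47, h^4≡119, h^8≡158, h^16≡93, h^32≡80, h^64≡130, h^128≡180
131 = 128 + 2 + 1, so h^131 ≡ 180·47·193 ≡ 72 (mod 209)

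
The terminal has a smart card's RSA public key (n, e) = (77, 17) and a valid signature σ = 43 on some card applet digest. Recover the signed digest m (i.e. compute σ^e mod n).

Squares mod 77: σ^1≡43, σ^2≡1, σ^4≡1, σ^8≡1, σ^16≡1
17 = 16 + 1, so σ^17 ≡ 1·43 ≡ 43 (mod 77)

43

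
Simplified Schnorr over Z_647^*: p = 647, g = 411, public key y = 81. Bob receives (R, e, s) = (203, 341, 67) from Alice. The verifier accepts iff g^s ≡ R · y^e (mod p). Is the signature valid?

valid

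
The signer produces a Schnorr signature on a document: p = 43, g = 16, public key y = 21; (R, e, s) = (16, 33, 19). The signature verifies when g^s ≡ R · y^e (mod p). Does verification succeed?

g^s mod p:
16^2 = 256 ≡ 41
16^4 ≡ 41^2 = 1681 ≡ 4
16^8 ≡ 4^2 = 16
16^16 ≡ 16^2 = 256 ≡ 41
19 = 16 + 2 + 1, so 16^19 ≡ 41·41·16 ≡ 21 (mod 43)
R · y^e mod p:
21^2 = 441 ≡ 11
21^4 ≡ 11^2 = 121 ≡ 35
21^8 ≡ 35^2 = 1225 ≡ 21
21^16 ≡ 21^2 = 441 ≡ 11
21^32 ≡ 11^2 = 121 ≡ 35
33 = 32 + 1, so 21^33 ≡ 35·21 ≡ 4 (mod 43)
16·4 = 64 ≡ 21 (mod 43)
21 ≡ 21 (mod 43); signature holds.

passes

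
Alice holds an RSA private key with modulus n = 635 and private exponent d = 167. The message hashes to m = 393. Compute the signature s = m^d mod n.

m^2 ≡ 393^2 = 154449 ≡ 144
m^4 ≡ 144^2 = 20736 ≡ 416
m^8 ≡ 416^2 = 173056 ≡ 336
m^16 ≡ 336^2 = 112896 ≡ 501
m^32 ≡ 501^2 = 251001 ≡ 176
m^64 ≡ 176^2 = 30976 ≡ 496
m^128 ≡ 496^2 = 246016 ≡ 271
167 = 128 + 32 + 4 + 2 + 1, so m^167 ≡ 271·176·416·144·393 ≡ 337 (mod 635)

337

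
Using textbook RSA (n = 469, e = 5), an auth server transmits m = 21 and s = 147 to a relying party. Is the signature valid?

invalid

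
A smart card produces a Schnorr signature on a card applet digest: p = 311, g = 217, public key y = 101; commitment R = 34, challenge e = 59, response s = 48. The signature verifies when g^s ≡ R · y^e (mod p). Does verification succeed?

passes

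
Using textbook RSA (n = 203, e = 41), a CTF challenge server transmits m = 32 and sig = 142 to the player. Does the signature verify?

does not verify

sig^2 ≡ 142^2 = 20164 ≡ 67
sig^4 ≡ 67^2 = 4489 ≡ 23
sig^8 ≡ 23^2 = 529 ≡ 123
sig^16 ≡ 123^2 = 15129 ≡ 107
sig^32 ≡ 107^2 = 11449 ≡ 81
41 = 32 + 8 + 1, so sig^41 ≡ 81·123·142 ≡ 39 (mod 203)
sig^41 mod 203 = 39, but m = 32.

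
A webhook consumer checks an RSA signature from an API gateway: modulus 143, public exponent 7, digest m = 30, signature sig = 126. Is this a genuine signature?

forged

Squares mod 143: sig^1≡126, sig^2≡3, sig^4≡9
7 = 4 + 2 + 1, so sig^7 ≡ 9·3·126 ≡ 113 (mod 143)
The recovered value 113 does not match the digest 30.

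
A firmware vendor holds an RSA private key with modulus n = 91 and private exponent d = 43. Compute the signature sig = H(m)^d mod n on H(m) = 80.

(H(m))^2 ≡ 80^2 = 6400 ≡ 30
(H(m))^4 ≡ 30^2 = 900 ≡ 81
(H(m))^8 ≡ 81^2 = 6561 ≡ 9
(H(m))^16 ≡ 9^2 = 81
(H(m))^32 ≡ 81^2 = 6561 ≡ 9
43 = 32 + 8 + 2 + 1, so (H(m))^43 ≡ 9·9·30·80 ≡ 24 (mod 91)

24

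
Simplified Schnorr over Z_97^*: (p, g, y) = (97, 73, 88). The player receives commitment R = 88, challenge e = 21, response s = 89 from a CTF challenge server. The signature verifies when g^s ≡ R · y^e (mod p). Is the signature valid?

invalid

g^s mod p:
73^2 = 5329 ≡ 91
73^4 ≡ 91^2 = 8281 ≡ 36
73^8 ≡ 36^2 = 1296 ≡ 35
73^16 ≡ 35^2 = 1225 ≡ 61
73^32 ≡ 61^2 = 3721 ≡ 35
73^64 ≡ 35^2 = 1225 ≡ 61
89 = 64 + 16 + 8 + 1, so 73^89 ≡ 61·61·35·73 ≡ 88 (mod 97)
R · y^e mod p:
88^2 = 7744 ≡ 81
88^4 ≡ 81^2 = 6561 ≡ 62
88^8 ≡ 62^2 = 3844 ≡ 61
88^16 ≡ 61^2 = 3721 ≡ 35
21 = 16 + 4 + 1, so 88^21 ≡ 35·62·88 ≡ 64 (mod 97)
88·64 = 5632 ≡ 6 (mod 97)
88 ≠ 6; the check fails.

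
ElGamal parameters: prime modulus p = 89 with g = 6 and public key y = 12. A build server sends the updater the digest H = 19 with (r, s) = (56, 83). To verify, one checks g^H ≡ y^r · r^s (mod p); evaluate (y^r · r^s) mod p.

29

12^2 = 144 ≡ 55
12^4 ≡ 55^2 = 3025 ≡ 88
12^8 ≡ 88^2 = 7744 ≡ 1
12^16 ≡ 1^2 = 1
12^32 ≡ 1^2 = 1
56 = 32 + 16 + 8, so 12^56 ≡ 1·1·1 ≡ 1 (mod 89)
56^2 = 3136 ≡ 21
56^4 ≡ 21^2 = 441 ≡ 85
56^8 ≡ 85^2 = 7225 ≡ 16
56^16 ≡ 16^2 = 256 ≡ 78
56^32 ≡ 78^2 = 6084 ≡ 32
56^64 ≡ 32^2 = 1024 ≡ 45
83 = 64 + 16 + 2 + 1, so 56^83 ≡ 45·78·21·56 ≡ 29 (mod 89)
y^r · r^s ≡ 1·29 = 29 ≡ 29 (mod 89)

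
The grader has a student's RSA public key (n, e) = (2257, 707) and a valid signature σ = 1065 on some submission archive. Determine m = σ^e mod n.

σ^2 ≡ 1065^2 = 1134225 ≡ 1211
σ^4 ≡ 1211^2 = 1466521 ≡ 1728
σ^8 ≡ 1728^2 = 2985984 ≡ 2230
σ^16 ≡ 2230^2 = 4972900 ≡ 729
σ^32 ≡ 729^2 = 531441 ≡ 1046
σ^64 ≡ 1046^2 = 1094116 ≡ 1728
σ^128 ≡ 1728^2 = 2985984 ≡ 2230
σ^256 ≡ 2230^2 = 4972900 ≡ 729
σ^512 ≡ 729^2 = 531441 ≡ 1046
707 = 512 + 128 + 64 + 2 + 1, so σ^707 ≡ 1046·2230·1728·1211·1065 ≡ 23 (mod 2257)

23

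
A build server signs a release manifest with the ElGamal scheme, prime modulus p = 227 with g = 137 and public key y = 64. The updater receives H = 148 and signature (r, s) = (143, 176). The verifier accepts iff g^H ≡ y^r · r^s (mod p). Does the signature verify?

verifies

Left side g^H mod p:
137^2 = 18769 ≡ 155
137^4 ≡ 155^2 = 24025 ≡ 190
137^8 ≡ 190^2 = 36100 ≡ 7
137^16 ≡ 7^2 = 49
137^32 ≡ 49^2 = 2401 ≡ 131
137^64 ≡ 131^2 = 17161 ≡ 136
137^128 ≡ 136^2 = 18496 ≡ 109
148 = 128 + 16 + 4, so 137^148 ≡ 109·49·190 ≡ 100 (mod 227)
Right side y^r · r^s mod p:
64^2 = 4096 ≡ 10
64^4 ≡ 10^2 = 100
64^8 ≡ 100^2 = 10000 ≡ 12
64^16 ≡ 12^2 = 144
64^32 ≡ 144^2 = 20736 ≡ 79
64^64 ≡ 79^2 = 6241 ≡ 112
64^128 ≡ 112^2 = 12544 ≡ 59
143 = 128 + 8 + 4 + 2 + 1, so 64^143 ≡ 59·12·100·10·64 ≡ 76 (mod 227)
143^2 = 20449 ≡ 19
143^4 ≡ 19^2 = 361 ≡ 134
143^8 ≡ 134^2 = 17956 ≡ 23
143^16 ≡ 23^2 = 529 ≡ 75
143^32 ≡ 75^2 = 5625 ≡ 177
143^64 ≡ 177^2 = 31329 ≡ 3
143^128 ≡ 3^2 = 9
176 = 128 + 32 + 16, so 143^176 ≡ 9·177·75 ≡ 73 (mod 227)
76·73 = 5548 ≡ 100 (mod 227)
100 ≡ 100 (mod 227), so the signature is genuine.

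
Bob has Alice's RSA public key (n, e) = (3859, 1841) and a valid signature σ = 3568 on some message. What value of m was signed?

2208

σ^2 ≡ 3568^2 = 12730624 ≡ 3642
σ^4 ≡ 3642^2 = 13264164 ≡ 781
σ^8 ≡ 781^2 = 609961 ≡ 239
σ^16 ≡ 239^2 = 57121 ≡ 3095
σ^32 ≡ 3095^2 = 9579025 ≡ 987
σ^64 ≡ 987^2 = 974169 ≡ 1701
σ^128 ≡ 1701^2 = 2893401 ≡ 3010
σ^256 ≡ 3010^2 = 9060100 ≡ 3027
σ^512 ≡ 3027^2 = 9162729 ≡ 1463
σ^1024 ≡ 1463^2 = 2140369 ≡ 2483
1841 = 1024 + 512 + 256 + 32 + 16 + 1, so σ^1841 ≡ 2483·1463·3027·987·3095·3568 ≡ 2208 (mod 3859)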